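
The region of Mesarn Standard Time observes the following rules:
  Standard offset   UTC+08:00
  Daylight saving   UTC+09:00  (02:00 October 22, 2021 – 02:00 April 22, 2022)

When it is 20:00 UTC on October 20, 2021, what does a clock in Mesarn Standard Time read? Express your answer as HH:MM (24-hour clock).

04:00

At the standard offset (UTC+08:00), 20:00 UTC + 8h = 04:00 Mesarn Standard Time standard time (rolling into the next day, 21 October 2021).
The standard-time date in Mesarn Standard Time, October 21, 2021, does not fall between 22 October 2021 and 22 April 2022, so daylight saving is not in effect and Mesarn Standard Time is at UTC+08:00.
20:00 UTC + 8h = 04:00 local (rolling into the next day, 21 October 2021).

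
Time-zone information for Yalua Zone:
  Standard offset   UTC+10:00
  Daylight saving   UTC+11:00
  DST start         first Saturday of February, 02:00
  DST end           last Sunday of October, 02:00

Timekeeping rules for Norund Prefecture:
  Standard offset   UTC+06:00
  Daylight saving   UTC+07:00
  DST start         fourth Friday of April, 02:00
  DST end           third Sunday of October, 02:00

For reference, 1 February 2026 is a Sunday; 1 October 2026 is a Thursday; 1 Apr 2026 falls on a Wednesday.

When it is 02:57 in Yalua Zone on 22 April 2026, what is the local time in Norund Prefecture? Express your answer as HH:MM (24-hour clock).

1 February 2026 is a Sunday, so the first Saturday is February 7.
1 October 2026 is a Thursday, so Sundays fall on 4, 11, 18, 25; the last is October 25.
22 April 2026 lies within the daylight-saving period (7 February – 25 October), so Yalua Zone is on daylight time, UTC+11:00.
02:57 Yalua Zone − 11h = 15:57 UTC (rolling into the previous day, 21 April 2026).
1 April 2026 is a Wednesday, so the first Friday is April 3 and the fourth is April 24.
1 October 2026 is a Thursday, so the first Sunday is October 4 and the third is October 18.
At the standard offset (UTC+06:00), 15:57 UTC + 6h = 21:57 Norund Prefecture standard time.
The standard-time date in Norund Prefecture, 21 April 2026, does not fall between 24 April and 18 October, so daylight saving is not in effect and Norund Prefecture is at UTC+06:00.
15:57 UTC + 6h = 21:57 Norund Prefecture.

21:57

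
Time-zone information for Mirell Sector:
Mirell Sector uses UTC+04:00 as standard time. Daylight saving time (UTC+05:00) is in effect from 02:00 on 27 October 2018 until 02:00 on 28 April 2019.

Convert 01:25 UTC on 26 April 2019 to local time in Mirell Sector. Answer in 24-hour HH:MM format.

06:25

At the standard offset (UTC+04:00), 01:25 UTC + 4h = 05:25 Mirell Sector standard time.
The standard-time date in Mirell Sector, 26 April 2019, lies within the daylight-saving period (27 October 2018 – 28 April 2019), so Mirell Sector is on daylight time, UTC+05:00.
01:25 UTC + 5h = 06:25 local.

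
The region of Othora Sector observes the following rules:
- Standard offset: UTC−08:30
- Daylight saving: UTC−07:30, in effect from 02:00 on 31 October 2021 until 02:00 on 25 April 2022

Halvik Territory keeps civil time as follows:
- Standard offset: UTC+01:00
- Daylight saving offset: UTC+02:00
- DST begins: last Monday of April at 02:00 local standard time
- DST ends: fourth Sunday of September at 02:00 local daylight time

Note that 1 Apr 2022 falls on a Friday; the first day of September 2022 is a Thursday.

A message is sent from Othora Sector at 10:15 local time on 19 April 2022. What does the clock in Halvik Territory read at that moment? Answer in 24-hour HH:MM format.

18:45

19 April 2022 falls between 31 October 2021 and 25 April 2022, so daylight saving is in effect and Othora Sector is at UTC−07:30.
10:15 Othora Sector + 7h30m = 17:45 UTC.
1 April 2022 is a Friday, so Mondays fall on 4, 11, 18, 25; the last is April 25.
1 September 2022 is a Thursday, so the first Sunday is September 4 and the fourth is September 25.
At the standard offset (UTC+01:00), 17:45 UTC + 1h = 18:45 Halvik Territory standard time.
The standard-time date in Halvik Territory, 19 April 2022, is outside the daylight-saving period (25 April – 25 September), so Halvik Territory is on standard time, UTC+01:00.
17:45 UTC + 1h = 18:45 Halvik Territory.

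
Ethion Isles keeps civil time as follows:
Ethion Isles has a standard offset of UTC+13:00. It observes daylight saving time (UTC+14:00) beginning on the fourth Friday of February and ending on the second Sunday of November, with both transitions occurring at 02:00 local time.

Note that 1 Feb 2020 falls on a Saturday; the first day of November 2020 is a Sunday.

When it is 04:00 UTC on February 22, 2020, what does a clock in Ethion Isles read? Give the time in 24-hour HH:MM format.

17:00

1 February 2020 is a Saturday, so the first Friday is February 7 and the fourth is February 28.
1 November 2020 is a Sunday, so the first Sunday is November 1 and the second is November 8.
At the standard offset (UTC+13:00), 04:00 UTC + 13h = 17:00 Ethion Isles standard time.
The standard-time date in Ethion Isles, February 22, 2020, does not fall between 28 February and 8 November, so daylight saving is not in effect and Ethion Isles is at UTC+13:00.
04:00 UTC + 13h = 17:00 local.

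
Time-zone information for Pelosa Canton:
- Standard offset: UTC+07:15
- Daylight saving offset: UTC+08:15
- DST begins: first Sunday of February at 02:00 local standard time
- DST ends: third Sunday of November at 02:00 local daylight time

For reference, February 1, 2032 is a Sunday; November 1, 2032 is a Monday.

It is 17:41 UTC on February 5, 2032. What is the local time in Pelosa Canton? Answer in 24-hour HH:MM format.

01:56

1 February 2032 is a Sunday, so the first Sunday is February 1.
1 November 2032 is a Monday, so the first Sunday is November 7 and the third is November 21.
At the standard offset (UTC+07:15), 17:41 UTC + 7h15m = 00:56 Pelosa Canton standard time (rolling into the next day, 6 February 2032).
Daylight saving runs 1 February – 21 November; the standard-time date in Pelosa Canton, February 6, 2032, is inside that window, so Pelosa Canton is at UTC+08:15.
17:41 UTC + 8h15m = 01:56 local (rolling into the next day, 6 February 2032).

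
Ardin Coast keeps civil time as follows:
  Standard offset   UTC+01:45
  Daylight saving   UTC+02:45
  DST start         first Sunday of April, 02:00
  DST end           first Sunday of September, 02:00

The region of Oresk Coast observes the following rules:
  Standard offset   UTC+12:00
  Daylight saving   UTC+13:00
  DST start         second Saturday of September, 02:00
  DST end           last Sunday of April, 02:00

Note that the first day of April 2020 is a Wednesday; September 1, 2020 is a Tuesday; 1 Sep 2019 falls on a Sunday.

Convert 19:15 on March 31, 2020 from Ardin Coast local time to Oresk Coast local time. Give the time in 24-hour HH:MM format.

1 April 2020 is a Wednesday, so the first Sunday is April 5.
1 September 2020 is a Tuesday, so the first Sunday is September 6.
Daylight saving runs 5 April – 6 September; March 31, 2020 is outside that window, so Ardin Coast is on standard time at UTC+01:45.
19:15 Ardin Coast − 1h45m = 17:30 UTC.
1 September 2019 is a Sunday, so the first Saturday is September 7 and the second is September 14.
1 April 2020 is a Wednesday, so Sundays fall on 5, 12, 19, 26; the last is April 26.
At the standard offset (UTC+12:00), 17:30 UTC + 12h = 05:30 Oresk Coast standard time (rolling into the next day, 1 April 2020).
The standard-time date in Oresk Coast, April 1, 2020, falls between 14 September 2019 and 26 April 2020, so daylight saving is in effect and Oresk Coast is at UTC+13:00.
17:30 UTC + 13h = 06:30 Oresk Coast (rolling into the next day, 1 April 2020).

06:30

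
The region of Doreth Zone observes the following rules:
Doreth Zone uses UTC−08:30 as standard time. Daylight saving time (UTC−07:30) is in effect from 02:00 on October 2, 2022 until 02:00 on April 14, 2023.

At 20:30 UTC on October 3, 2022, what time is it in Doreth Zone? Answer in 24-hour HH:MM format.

At the standard offset (UTC−08:30), 20:30 UTC − 8h30m = 12:00 Doreth Zone standard time.
The standard-time date in Doreth Zone, October 3, 2022, falls between 2 October 2022 and 14 April 2023, so daylight saving is in effect and Doreth Zone is at UTC−07:30.
20:30 UTC − 7h30m = 13:00 local.

13:00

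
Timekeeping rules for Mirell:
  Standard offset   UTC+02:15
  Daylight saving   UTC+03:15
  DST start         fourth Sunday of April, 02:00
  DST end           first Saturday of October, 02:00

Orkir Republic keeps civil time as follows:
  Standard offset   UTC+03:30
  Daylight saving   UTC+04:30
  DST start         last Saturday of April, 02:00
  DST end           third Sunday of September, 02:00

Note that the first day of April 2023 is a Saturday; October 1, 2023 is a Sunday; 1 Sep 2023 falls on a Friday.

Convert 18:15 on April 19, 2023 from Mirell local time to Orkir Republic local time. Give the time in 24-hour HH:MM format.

19:30

1 April 2023 is a Saturday, so the first Sunday is April 2 and the fourth is April 23.
1 October 2023 is a Sunday, so the first Saturday is October 7.
April 19, 2023 does not fall between 23 April and 7 October, so daylight saving is not in effect and Mirell is at UTC+02:15.
18:15 Mirell − 2h15m = 16:00 UTC.
1 April 2023 is a Saturday, so Saturdays fall on 1, 8, 15, 22, 29; the last is April 29.
1 September 2023 is a Friday, so the first Sunday is September 3 and the third is September 17.
At the standard offset (UTC+03:30), 16:00 UTC + 3h30m = 19:30 Orkir Republic standard time.
The standard-time date in Orkir Republic, April 19, 2023, is outside the daylight-saving period (29 April – 17 September), so Orkir Republic is on standard time, UTC+03:30.
16:00 UTC + 3h30m = 19:30 Orkir Republic.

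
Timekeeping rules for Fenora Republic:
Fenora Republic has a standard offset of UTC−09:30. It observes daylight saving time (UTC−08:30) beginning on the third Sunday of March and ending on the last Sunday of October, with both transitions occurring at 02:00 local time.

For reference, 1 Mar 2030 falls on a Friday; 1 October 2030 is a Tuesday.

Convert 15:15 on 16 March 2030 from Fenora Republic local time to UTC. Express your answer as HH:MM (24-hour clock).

1 March 2030 is a Friday, so the first Sunday is March 3 and the third is March 17.
1 October 2030 is a Tuesday, so Sundays fall on 6, 13, 20, 27; the last is October 27.
16 March 2030 is outside the daylight-saving period (17 March – 27 October), so Fenora Republic is on standard time, UTC−09:30.
15:15 local + 9h30m = 00:45 UTC (rolling into the next day, 17 March 2030).

00:45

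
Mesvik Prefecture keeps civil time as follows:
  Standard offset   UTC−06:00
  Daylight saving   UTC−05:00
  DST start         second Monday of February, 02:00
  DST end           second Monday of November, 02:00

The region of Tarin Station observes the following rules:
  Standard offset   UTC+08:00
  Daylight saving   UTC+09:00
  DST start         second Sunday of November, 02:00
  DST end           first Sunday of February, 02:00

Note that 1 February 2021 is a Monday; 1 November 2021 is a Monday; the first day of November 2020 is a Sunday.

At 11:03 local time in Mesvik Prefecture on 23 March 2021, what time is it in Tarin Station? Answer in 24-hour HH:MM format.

00:03

1 February 2021 is a Monday, so the first Monday is February 1 and the second is February 8.
1 November 2021 is a Monday, so the first Monday is November 1 and the second is November 8.
Daylight saving runs 8 February – 8 November; 23 March 2021 is inside that window, so Mesvik Prefecture is at UTC−05:00.
11:03 Mesvik Prefecture + 5h = 16:03 UTC.
1 November 2020 is a Sunday, so the first Sunday is November 1 and the second is November 8.
1 February 2021 is a Monday, so the first Sunday is February 7.
At the standard offset (UTC+08:00), 16:03 UTC + 8h = 00:03 Tarin Station standard time (rolling into the next day, 24 March 2021).
The standard-time date in Tarin Station, 24 March 2021, does not fall between 8 November 2020 and 7 February 2021, so daylight saving is not in effect and Tarin Station is at UTC+08:00.
16:03 UTC + 8h = 00:03 Tarin Station (rolling into the next day, 24 March 2021).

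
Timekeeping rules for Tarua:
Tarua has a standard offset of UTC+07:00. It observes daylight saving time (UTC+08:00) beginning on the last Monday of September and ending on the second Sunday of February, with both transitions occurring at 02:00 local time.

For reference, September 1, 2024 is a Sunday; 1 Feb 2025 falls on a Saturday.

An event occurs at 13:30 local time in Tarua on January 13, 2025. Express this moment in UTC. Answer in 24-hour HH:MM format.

1 September 2024 is a Sunday, so Mondays fall on 2, 9, 16, 23, 30; the last is September 30.
1 February 2025 is a Saturday, so the first Sunday is February 2 and the second is February 9.
Daylight saving runs 30 September 2024 – 9 February 2025; January 13, 2025 is inside that window, so Tarua is at UTC+08:00.
13:30 local − 8h = 05:30 UTC.

05:30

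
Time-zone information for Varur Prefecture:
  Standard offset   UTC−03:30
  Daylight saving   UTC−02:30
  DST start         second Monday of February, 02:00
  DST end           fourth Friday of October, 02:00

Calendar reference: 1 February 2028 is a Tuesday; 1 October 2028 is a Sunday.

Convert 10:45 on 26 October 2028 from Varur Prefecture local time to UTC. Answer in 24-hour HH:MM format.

13:15

1 February 2028 is a Tuesday, so the first Monday is February 7 and the second is February 14.
1 October 2028 is a Sunday, so the first Friday is October 6 and the fourth is October 27.
26 October 2028 falls between 14 February and 27 October, so daylight saving is in effect and Varur Prefecture is at UTC−02:30.
10:45 local + 2h30m = 13:15 UTC.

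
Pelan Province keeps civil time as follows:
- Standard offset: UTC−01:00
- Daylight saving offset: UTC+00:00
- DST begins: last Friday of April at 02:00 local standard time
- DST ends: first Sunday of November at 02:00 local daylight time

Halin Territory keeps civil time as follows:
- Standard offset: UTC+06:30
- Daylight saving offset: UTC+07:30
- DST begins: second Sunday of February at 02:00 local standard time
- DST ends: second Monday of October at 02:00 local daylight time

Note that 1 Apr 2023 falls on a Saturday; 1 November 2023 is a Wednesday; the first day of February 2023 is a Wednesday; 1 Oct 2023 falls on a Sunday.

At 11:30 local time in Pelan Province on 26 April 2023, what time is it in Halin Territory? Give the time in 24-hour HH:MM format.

20:00

1 April 2023 is a Saturday, so Fridays fall on 7, 14, 21, 28; the last is April 28.
1 November 2023 is a Wednesday, so the first Sunday is November 5.
26 April 2023 is outside the daylight-saving period (28 April – 5 November), so Pelan Province is on standard time, UTC−01:00.
11:30 Pelan Province + 1h = 12:30 UTC.
1 February 2023 is a Wednesday, so the first Sunday is February 5 and the second is February 12.
1 October 2023 is a Sunday, so the first Monday is October 2 and the second is October 9.
At the standard offset (UTC+06:30), 12:30 UTC + 6h30m = 19:00 Halin Territory standard time.
The standard-time date in Halin Territory, 26 April 2023, falls between 12 February and 9 October, so daylight saving is in effect and Halin Territory is at UTC+07:30.
12:30 UTC + 7h30m = 20:00 Halin Territory.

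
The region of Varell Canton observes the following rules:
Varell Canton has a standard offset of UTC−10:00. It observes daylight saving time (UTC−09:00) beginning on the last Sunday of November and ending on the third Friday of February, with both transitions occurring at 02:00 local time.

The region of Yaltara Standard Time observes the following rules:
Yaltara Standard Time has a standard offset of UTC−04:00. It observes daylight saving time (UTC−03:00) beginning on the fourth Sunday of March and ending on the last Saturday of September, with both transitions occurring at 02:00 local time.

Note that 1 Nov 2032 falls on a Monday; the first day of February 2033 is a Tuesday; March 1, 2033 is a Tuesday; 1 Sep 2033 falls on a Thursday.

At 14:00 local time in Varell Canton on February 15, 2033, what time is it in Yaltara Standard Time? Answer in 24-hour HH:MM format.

1 November 2032 is a Monday, so Sundays fall on 7, 14, 21, 28; the last is November 28.
1 February 2033 is a Tuesday, so the first Friday is February 4 and the third is February 18.
February 15, 2033 falls between 28 November 2032 and 18 February 2033, so daylight saving is in effect and Varell Canton is at UTC−09:00.
14:00 Varell Canton + 9h = 23:00 UTC.
1 March 2033 is a Tuesday, so the first Sunday is March 6 and the fourth is March 27.
1 September 2033 is a Thursday, so Saturdays fall on 3, 10, 17, 24; the last is September 24.
At the standard offset (UTC−04:00), 23:00 UTC − 4h = 19:00 Yaltara Standard Time standard time.
The standard-time date in Yaltara Standard Time, February 15, 2033, does not fall between 27 March and 24 September, so daylight saving is not in effect and Yaltara Standard Time is at UTC−04:00.
23:00 UTC − 4h = 19:00 Yaltara Standard Time.

19:00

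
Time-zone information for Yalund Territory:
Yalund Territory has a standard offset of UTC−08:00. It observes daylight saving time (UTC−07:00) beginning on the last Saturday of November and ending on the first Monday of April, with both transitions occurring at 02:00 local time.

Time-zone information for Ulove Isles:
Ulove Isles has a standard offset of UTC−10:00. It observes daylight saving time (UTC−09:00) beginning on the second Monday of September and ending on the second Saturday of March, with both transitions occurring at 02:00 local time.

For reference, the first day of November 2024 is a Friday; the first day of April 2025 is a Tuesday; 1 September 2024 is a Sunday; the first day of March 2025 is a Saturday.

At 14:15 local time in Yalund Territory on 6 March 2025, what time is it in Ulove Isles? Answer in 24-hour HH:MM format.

1 November 2024 is a Friday, so Saturdays fall on 2, 9, 16, 23, 30; the last is November 30.
1 April 2025 is a Tuesday, so the first Monday is April 7.
6 March 2025 lies within the daylight-saving period (30 November 2024 – 7 April 2025), so Yalund Territory is on daylight time, UTC−07:00.
14:15 Yalund Territory + 7h = 21:15 UTC.
1 September 2024 is a Sunday, so the first Monday is September 2 and the second is September 9.
1 March 2025 is a Saturday, so the first Saturday is March 1 and the second is March 8.
At the standard offset (UTC−10:00), 21:15 UTC − 10h = 11:15 Ulove Isles standard time.
Daylight saving runs 9 September 2024 – 8 March 2025; the standard-time date in Ulove Isles, 6 March 2025, is inside that window, so Ulove Isles is at UTC−09:00.
21:15 UTC − 9h = 12:15 Ulove Isles.

12:15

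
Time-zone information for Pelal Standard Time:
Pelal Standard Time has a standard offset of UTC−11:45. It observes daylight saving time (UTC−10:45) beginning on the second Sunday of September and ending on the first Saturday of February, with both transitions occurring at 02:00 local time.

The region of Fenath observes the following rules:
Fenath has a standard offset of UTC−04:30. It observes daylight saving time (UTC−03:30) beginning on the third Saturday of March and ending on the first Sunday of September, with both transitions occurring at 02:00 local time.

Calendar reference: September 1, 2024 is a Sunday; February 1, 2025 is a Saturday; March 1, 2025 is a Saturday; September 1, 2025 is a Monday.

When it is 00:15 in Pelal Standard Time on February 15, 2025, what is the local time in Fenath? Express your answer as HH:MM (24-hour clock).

1 September 2024 is a Sunday, so the first Sunday is September 1 and the second is September 8.
1 February 2025 is a Saturday, so the first Saturday is February 1.
Daylight saving runs 8 September 2024 – 1 February 2025; February 15, 2025 is outside that window, so Pelal Standard Time is on standard time at UTC−11:45.
00:15 Pelal Standard Time + 11h45m = 12:00 UTC.
1 March 2025 is a Saturday, so the first Saturday is March 1 and the third is March 15.
1 September 2025 is a Monday, so the first Sunday is September 7.
At the standard offset (UTC−04:30), 12:00 UTC − 4h30m = 07:30 Fenath standard time.
The standard-time date in Fenath, February 15, 2025, is outside the daylight-saving period (15 March – 7 September), so Fenath is on standard time, UTC−04:30.
12:00 UTC − 4h30m = 07:30 Fenath.

07:30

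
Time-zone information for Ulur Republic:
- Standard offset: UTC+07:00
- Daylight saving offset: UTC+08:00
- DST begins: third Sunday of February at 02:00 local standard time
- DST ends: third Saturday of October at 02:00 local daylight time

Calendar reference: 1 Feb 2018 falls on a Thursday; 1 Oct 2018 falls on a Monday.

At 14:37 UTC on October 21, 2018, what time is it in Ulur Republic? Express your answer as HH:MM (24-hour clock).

21:37

1 February 2018 is a Thursday, so the first Sunday is February 4 and the third is February 18.
1 October 2018 is a Monday, so the first Saturday is October 6 and the third is October 20.
At the standard offset (UTC+07:00), 14:37 UTC + 7h = 21:37 Ulur Republic standard time.
The standard-time date in Ulur Republic, October 21, 2018, does not fall between 18 February and 20 October, so daylight saving is not in effect and Ulur Republic is at UTC+07:00.
14:37 UTC + 7h = 21:37 local.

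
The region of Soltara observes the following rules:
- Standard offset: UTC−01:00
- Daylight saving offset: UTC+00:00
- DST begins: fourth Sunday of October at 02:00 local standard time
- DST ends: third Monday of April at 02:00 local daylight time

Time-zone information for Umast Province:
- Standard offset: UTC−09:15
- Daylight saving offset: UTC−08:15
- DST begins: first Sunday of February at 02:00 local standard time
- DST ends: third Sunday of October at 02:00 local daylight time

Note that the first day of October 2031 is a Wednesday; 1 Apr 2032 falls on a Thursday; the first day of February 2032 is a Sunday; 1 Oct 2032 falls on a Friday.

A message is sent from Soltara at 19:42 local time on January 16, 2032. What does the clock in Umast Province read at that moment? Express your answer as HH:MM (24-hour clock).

1 October 2031 is a Wednesday, so the first Sunday is October 5 and the fourth is October 26.
1 April 2032 is a Thursday, so the first Monday is April 5 and the third is April 19.
January 16, 2032 lies within the daylight-saving period (26 October 2031 – 19 April 2032), so Soltara is on daylight time, UTC+00:00.
19:42 Soltara − 0h = 19:42 UTC.
1 February 2032 is a Sunday, so the first Sunday is February 1.
1 October 2032 is a Friday, so the first Sunday is October 3 and the third is October 17.
At the standard offset (UTC−09:15), 19:42 UTC − 9h15m = 10:27 Umast Province standard time.
The standard-time date in Umast Province, January 16, 2032, does not fall between 1 February and 17 October, so daylight saving is not in effect and Umast Province is at UTC−09:15.
19:42 UTC − 9h15m = 10:27 Umast Province.

10:27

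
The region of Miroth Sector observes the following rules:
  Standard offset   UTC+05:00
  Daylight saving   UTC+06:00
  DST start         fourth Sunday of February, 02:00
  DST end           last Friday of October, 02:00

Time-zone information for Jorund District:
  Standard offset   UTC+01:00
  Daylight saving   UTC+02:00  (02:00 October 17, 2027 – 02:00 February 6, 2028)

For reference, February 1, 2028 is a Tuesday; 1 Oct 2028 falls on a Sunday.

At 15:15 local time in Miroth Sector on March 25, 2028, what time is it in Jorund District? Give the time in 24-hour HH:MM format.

1 February 2028 is a Tuesday, so the first Sunday is February 6 and the fourth is February 27.
1 October 2028 is a Sunday, so Fridays fall on 6, 13, 20, 27; the last is October 27.
Daylight saving runs 27 February – 27 October; March 25, 2028 is inside that window, so Miroth Sector is at UTC+06:00.
15:15 Miroth Sector − 6h = 09:15 UTC.
At the standard offset (UTC+01:00), 09:15 UTC + 1h = 10:15 Jorund District standard time.
Daylight saving runs 17 October 2027 – 6 February 2028; the standard-time date in Jorund District, March 25, 2028, is outside that window, so Jorund District is on standard time at UTC+01:00.
09:15 UTC + 1h = 10:15 Jorund District.

10:15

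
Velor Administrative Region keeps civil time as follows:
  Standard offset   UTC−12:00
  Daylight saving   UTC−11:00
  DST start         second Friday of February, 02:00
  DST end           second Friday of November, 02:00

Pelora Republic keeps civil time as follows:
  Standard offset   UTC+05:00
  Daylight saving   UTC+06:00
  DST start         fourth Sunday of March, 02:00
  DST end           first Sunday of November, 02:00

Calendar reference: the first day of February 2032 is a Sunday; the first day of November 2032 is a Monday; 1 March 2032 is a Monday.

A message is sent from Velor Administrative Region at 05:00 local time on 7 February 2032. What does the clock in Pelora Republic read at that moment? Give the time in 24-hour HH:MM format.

22:00

1 February 2032 is a Sunday, so the first Friday is February 6 and the second is February 13.
1 November 2032 is a Monday, so the first Friday is November 5 and the second is November 12.
Daylight saving runs 13 February – 12 November; 7 February 2032 is outside that window, so Velor Administrative Region is on standard time at UTC−12:00.
05:00 Velor Administrative Region + 12h = 17:00 UTC.
1 March 2032 is a Monday, so the first Sunday is March 7 and the fourth is March 28.
1 November 2032 is a Monday, so the first Sunday is November 7.
At the standard offset (UTC+05:00), 17:00 UTC + 5h = 22:00 Pelora Republic standard time.
Daylight saving runs 28 March – 7 November; the standard-time date in Pelora Republic, 7 February 2032, is outside that window, so Pelora Republic is on standard time at UTC+05:00.
17:00 UTC + 5h = 22:00 Pelora Republic.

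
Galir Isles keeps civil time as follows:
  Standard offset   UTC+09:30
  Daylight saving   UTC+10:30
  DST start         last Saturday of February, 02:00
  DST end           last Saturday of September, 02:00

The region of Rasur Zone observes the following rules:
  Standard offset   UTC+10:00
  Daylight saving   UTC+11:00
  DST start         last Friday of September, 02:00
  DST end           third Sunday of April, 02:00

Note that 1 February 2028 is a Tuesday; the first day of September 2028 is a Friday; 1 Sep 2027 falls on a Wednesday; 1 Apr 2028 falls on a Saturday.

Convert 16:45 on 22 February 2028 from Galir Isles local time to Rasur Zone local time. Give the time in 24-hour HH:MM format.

1 February 2028 is a Tuesday, so Saturdays fall on 5, 12, 19, 26; the last is February 26.
1 September 2028 is a Friday, so Saturdays fall on 2, 9, 16, 23, 30; the last is September 30.
22 February 2028 does not fall between 26 February and 30 September, so daylight saving is not in effect and Galir Isles is at UTC+09:30.
16:45 Galir Isles − 9h30m = 07:15 UTC.
1 September 2027 is a Wednesday, so Fridays fall on 3, 10, 17, 24; the last is September 24.
1 April 2028 is a Saturday, so the first Sunday is April 2 and the third is April 16.
At the standard offset (UTC+10:00), 07:15 UTC + 10h = 17:15 Rasur Zone standard time.
The standard-time date in Rasur Zone, 22 February 2028, lies within the daylight-saving period (24 September 2027 – 16 April 2028), so Rasur Zone is on daylight time, UTC+11:00.
07:15 UTC + 11h = 18:15 Rasur Zone.

18:15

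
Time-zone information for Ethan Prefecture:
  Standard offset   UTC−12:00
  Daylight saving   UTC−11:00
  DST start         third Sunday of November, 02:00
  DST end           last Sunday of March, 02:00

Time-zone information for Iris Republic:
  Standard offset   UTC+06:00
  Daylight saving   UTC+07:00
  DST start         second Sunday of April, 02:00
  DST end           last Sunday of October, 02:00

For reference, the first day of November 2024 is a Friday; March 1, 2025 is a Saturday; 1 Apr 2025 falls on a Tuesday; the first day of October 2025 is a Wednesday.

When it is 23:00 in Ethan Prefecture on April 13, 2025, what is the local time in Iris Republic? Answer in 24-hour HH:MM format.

1 November 2024 is a Friday, so the first Sunday is November 3 and the third is November 17.
1 March 2025 is a Saturday, so Sundays fall on 2, 9, 16, 23, 30; the last is March 30.
April 13, 2025 does not fall between 17 November 2024 and 30 March 2025, so daylight saving is not in effect and Ethan Prefecture is at UTC−12:00.
23:00 Ethan Prefecture + 12h = 11:00 UTC (rolling into the next day, 14 April 2025).
1 April 2025 is a Tuesday, so the first Sunday is April 6 and the second is April 13.
1 October 2025 is a Wednesday, so Sundays fall on 5, 12, 19, 26; the last is October 26.
At the standard offset (UTC+06:00), 11:00 UTC + 6h = 17:00 Iris Republic standard time.
Daylight saving runs 13 April – 26 October; the standard-time date in Iris Republic, April 14, 2025, is inside that window, so Iris Republic is at UTC+07:00.
11:00 UTC + 7h = 18:00 Iris Republic.

18:00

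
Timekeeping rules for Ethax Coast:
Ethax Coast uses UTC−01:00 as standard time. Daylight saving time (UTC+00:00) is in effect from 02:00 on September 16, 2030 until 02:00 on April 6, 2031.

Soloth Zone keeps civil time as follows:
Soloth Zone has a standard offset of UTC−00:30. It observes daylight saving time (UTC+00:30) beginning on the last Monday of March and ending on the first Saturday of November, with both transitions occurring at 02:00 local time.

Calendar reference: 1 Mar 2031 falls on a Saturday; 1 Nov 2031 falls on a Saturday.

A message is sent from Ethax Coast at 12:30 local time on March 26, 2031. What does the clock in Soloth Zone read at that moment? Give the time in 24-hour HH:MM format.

March 26, 2031 lies within the daylight-saving period (16 September 2030 – 6 April 2031), so Ethax Coast is on daylight time, UTC+00:00.
12:30 Ethax Coast − 0h = 12:30 UTC.
1 March 2031 is a Saturday, so Mondays fall on 3, 10, 17, 24, 31; the last is March 31.
1 November 2031 is a Saturday, so the first Saturday is November 1.
At the standard offset (UTC−00:30), 12:30 UTC − 0h30m = 12:00 Soloth Zone standard time.
Daylight saving runs 31 March – 1 November; the standard-time date in Soloth Zone, March 26, 2031, is outside that window, so Soloth Zone is on standard time at UTC−00:30.
12:30 UTC − 0h30m = 12:00 Soloth Zone.

12:00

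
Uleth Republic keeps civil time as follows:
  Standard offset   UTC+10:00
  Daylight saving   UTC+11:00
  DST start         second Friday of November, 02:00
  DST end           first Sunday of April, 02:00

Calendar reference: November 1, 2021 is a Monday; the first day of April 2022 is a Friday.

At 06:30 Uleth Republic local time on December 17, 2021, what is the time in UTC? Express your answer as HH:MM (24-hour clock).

1 November 2021 is a Monday, so the first Friday is November 5 and the second is November 12.
1 April 2022 is a Friday, so the first Sunday is April 3.
December 17, 2021 lies within the daylight-saving period (12 November 2021 – 3 April 2022), so Uleth Republic is on daylight time, UTC+11:00.
06:30 local − 11h = 19:30 UTC (rolling into the previous day, 16 December 2021).

19:30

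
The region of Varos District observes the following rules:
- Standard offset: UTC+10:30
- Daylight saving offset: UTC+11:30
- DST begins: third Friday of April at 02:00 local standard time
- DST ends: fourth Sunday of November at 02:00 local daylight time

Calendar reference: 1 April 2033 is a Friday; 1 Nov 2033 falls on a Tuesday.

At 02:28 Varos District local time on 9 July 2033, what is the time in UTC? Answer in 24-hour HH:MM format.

14:58

1 April 2033 is a Friday, so the first Friday is April 1 and the third is April 15.
1 November 2033 is a Tuesday, so the first Sunday is November 6 and the fourth is November 27.
9 July 2033 falls between 15 April and 27 November, so daylight saving is in effect and Varos District is at UTC+11:30.
02:28 local − 11h30m = 14:58 UTC (rolling into the previous day, 8 July 2033).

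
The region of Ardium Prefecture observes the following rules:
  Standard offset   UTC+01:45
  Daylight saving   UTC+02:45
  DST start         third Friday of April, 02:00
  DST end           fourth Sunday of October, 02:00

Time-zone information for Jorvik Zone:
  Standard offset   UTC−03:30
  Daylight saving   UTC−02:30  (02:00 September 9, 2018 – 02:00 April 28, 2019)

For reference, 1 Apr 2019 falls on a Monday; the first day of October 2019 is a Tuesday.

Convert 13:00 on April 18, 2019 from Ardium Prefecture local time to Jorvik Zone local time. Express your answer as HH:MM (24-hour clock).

1 April 2019 is a Monday, so the first Friday is April 5 and the third is April 19.
1 October 2019 is a Tuesday, so the first Sunday is October 6 and the fourth is October 27.
April 18, 2019 does not fall between 19 April and 27 October, so daylight saving is not in effect and Ardium Prefecture is at UTC+01:45.
13:00 Ardium Prefecture − 1h45m = 11:15 UTC.
At the standard offset (UTC−03:30), 11:15 UTC − 3h30m = 07:45 Jorvik Zone standard time.
The standard-time date in Jorvik Zone, April 18, 2019, lies within the daylight-saving period (9 September 2018 – 28 April 2019), so Jorvik Zone is on daylight time, UTC−02:30.
11:15 UTC − 2h30m = 08:45 Jorvik Zone.

08:45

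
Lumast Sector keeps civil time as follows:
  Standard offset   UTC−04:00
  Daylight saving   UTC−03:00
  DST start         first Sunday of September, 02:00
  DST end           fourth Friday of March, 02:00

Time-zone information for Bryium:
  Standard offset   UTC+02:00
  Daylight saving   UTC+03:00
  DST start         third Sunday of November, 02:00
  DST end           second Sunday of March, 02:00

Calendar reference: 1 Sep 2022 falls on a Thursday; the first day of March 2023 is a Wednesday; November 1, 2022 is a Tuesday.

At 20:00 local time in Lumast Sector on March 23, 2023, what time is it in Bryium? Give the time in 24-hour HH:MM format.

01:00

1 September 2022 is a Thursday, so the first Sunday is September 4.
1 March 2023 is a Wednesday, so the first Friday is March 3 and the fourth is March 24.
March 23, 2023 lies within the daylight-saving period (4 September 2022 – 24 March 2023), so Lumast Sector is on daylight time, UTC−03:00.
20:00 Lumast Sector + 3h = 23:00 UTC.
1 November 2022 is a Tuesday, so the first Sunday is November 6 and the third is November 20.
1 March 2023 is a Wednesday, so the first Sunday is March 5 and the second is March 12.
At the standard offset (UTC+02:00), 23:00 UTC + 2h = 01:00 Bryium standard time (rolling into the next day, 24 March 2023).
Daylight saving runs 20 November 2022 – 12 March 2023; the standard-time date in Bryium, March 24, 2023, is outside that window, so Bryium is on standard time at UTC+02:00.
23:00 UTC + 2h = 01:00 Bryium (rolling into the next day, 24 March 2023).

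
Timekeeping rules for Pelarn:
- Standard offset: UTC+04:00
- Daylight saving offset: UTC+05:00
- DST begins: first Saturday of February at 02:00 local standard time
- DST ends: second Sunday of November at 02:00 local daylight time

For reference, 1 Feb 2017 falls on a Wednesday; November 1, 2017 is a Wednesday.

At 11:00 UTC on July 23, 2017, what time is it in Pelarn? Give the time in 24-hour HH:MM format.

16:00

1 February 2017 is a Wednesday, so the first Saturday is February 4.
1 November 2017 is a Wednesday, so the first Sunday is November 5 and the second is November 12.
At the standard offset (UTC+04:00), 11:00 UTC + 4h = 15:00 Pelarn standard time.
The standard-time date in Pelarn, July 23, 2017, lies within the daylight-saving period (4 February – 12 November), so Pelarn is on daylight time, UTC+05:00.
11:00 UTC + 5h = 16:00 local.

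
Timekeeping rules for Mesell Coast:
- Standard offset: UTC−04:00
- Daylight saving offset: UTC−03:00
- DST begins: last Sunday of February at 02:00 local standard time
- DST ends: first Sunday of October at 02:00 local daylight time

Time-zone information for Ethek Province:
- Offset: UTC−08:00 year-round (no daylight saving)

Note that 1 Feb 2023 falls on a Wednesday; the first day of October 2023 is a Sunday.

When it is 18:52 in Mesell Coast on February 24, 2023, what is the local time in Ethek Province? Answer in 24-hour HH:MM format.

14:52

1 February 2023 is a Wednesday, so Sundays fall on 5, 12, 19, 26; the last is February 26.
1 October 2023 is a Sunday, so the first Sunday is October 1.
Daylight saving runs 26 February – 1 October; February 24, 2023 is outside that window, so Mesell Coast is on standard time at UTC−04:00.
18:52 Mesell Coast + 4h = 22:52 UTC.
Ethek Province stays on UTC−08:00 all year.
22:52 UTC − 8h = 14:52 Ethek Province.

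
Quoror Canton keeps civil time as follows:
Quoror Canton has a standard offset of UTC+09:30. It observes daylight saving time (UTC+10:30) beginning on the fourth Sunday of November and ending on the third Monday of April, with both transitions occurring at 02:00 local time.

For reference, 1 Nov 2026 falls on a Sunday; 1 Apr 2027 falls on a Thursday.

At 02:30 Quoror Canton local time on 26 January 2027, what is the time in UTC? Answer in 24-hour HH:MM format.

1 November 2026 is a Sunday, so the first Sunday is November 1 and the fourth is November 22.
1 April 2027 is a Thursday, so the first Monday is April 5 and the third is April 19.
Daylight saving runs 22 November 2026 – 19 April 2027; 26 January 2027 is inside that window, so Quoror Canton is at UTC+10:30.
02:30 local − 10h30m = 16:00 UTC (rolling into the previous day, 25 January 2027).

16:00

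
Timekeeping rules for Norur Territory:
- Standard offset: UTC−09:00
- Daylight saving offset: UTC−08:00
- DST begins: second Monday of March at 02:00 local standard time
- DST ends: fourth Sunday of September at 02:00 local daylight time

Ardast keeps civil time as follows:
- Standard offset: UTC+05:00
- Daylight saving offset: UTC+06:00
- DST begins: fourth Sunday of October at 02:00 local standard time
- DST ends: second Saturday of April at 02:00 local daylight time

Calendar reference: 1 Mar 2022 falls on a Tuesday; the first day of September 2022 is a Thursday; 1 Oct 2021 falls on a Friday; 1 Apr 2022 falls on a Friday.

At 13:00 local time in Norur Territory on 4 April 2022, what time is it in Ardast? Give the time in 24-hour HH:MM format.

03:00

1 March 2022 is a Tuesday, so the first Monday is March 7 and the second is March 14.
1 September 2022 is a Thursday, so the first Sunday is September 4 and the fourth is September 25.
Daylight saving runs 14 March – 25 September; 4 April 2022 is inside that window, so Norur Territory is at UTC−08:00.
13:00 Norur Territory + 8h = 21:00 UTC.
1 October 2021 is a Friday, so the first Sunday is October 3 and the fourth is October 24.
1 April 2022 is a Friday, so the first Saturday is April 2 and the second is April 9.
At the standard offset (UTC+05:00), 21:00 UTC + 5h = 02:00 Ardast standard time (rolling into the next day, 5 April 2022).
Daylight saving runs 24 October 2021 – 9 April 2022; the standard-time date in Ardast, 5 April 2022, is inside that window, so Ardast is at UTC+06:00.
21:00 UTC + 6h = 03:00 Ardast (rolling into the next day, 5 April 2022).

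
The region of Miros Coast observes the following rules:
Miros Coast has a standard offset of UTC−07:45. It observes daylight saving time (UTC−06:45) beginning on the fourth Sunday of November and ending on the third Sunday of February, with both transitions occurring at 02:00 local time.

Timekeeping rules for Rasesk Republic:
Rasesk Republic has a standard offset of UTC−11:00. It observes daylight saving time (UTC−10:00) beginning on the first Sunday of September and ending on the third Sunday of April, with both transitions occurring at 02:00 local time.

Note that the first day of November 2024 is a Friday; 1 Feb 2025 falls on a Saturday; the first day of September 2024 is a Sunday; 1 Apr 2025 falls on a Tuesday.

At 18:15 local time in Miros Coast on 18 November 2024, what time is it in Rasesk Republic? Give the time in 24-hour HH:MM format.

1 November 2024 is a Friday, so the first Sunday is November 3 and the fourth is November 24.
1 February 2025 is a Saturday, so the first Sunday is February 2 and the third is February 16.
Daylight saving runs 24 November 2024 – 16 February 2025; 18 November 2024 is outside that window, so Miros Coast is on standard time at UTC−07:45.
18:15 Miros Coast + 7h45m = 02:00 UTC (rolling into the next day, 19 November 2024).
1 September 2024 is a Sunday, so the first Sunday is September 1.
1 April 2025 is a Tuesday, so the first Sunday is April 6 and the third is April 20.
At the standard offset (UTC−11:00), 02:00 UTC − 11h = 15:00 Rasesk Republic standard time (rolling into the previous day, 18 November 2024).
The standard-time date in Rasesk Republic, 18 November 2024, lies within the daylight-saving period (1 September 2024 – 20 April 2025), so Rasesk Republic is on daylight time, UTC−10:00.
02:00 UTC − 10h = 16:00 Rasesk Republic (rolling into the previous day, 18 November 2024).

16:00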